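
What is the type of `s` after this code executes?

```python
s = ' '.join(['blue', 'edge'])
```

str.join() returns str

str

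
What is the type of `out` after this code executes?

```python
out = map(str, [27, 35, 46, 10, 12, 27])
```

map() returns a map iterator object

map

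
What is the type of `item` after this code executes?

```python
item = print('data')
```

print() returns None

NoneType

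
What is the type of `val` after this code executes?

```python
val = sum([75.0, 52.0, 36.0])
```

sum() of floats returns float

float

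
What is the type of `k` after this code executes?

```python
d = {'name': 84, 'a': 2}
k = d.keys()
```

.keys() returns a dict_keys view object

dict_keys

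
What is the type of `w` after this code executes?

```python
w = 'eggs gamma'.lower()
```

str.lower() returns str

str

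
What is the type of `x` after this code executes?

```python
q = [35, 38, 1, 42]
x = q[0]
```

Indexing a list of ints returns int (q[0] = 35)

int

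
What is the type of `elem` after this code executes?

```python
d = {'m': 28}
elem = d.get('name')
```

dict.get() returns None when key 'name' is not found and no default given

NoneType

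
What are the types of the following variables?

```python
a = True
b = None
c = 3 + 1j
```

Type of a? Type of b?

a is bool; b is NoneType

bool, NoneType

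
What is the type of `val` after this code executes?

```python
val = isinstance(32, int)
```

isinstance() returns bool

bool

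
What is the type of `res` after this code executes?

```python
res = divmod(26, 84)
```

divmod() returns a tuple (quotient, remainder)

tuple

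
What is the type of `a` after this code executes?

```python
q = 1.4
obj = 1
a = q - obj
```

float - int returns float (1.4 - 1 = 0.4)

float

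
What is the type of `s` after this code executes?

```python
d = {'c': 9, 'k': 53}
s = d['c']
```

Accessing dict[str, int] with key 'c' returns int value 9

int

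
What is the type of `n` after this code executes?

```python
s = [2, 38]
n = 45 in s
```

'in' operator returns bool

bool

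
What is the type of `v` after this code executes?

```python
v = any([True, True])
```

any() returns bool

bool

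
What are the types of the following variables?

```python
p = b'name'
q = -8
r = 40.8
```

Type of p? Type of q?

p is bytes; q is int

bytes, int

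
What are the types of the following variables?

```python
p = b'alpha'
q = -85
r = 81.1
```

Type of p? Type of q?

p is bytes; q is int

bytes, int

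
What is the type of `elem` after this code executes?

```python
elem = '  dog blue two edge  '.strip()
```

str.strip() returns str

str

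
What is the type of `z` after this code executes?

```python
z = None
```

None has type NoneType

NoneType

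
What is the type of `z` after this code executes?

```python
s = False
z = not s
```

'not' always returns bool

bool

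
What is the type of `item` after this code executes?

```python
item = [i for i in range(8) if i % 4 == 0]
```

A list comprehension [...] produces a list

list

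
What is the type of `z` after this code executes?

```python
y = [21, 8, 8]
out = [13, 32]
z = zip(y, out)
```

zip() returns a zip iterator object

zip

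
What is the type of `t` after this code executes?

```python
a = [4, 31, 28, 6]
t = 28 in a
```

'in' operator returns bool

bool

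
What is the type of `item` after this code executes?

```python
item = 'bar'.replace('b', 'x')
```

str.replace() returns str

str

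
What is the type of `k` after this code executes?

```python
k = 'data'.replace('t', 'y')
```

str.replace() returns str

str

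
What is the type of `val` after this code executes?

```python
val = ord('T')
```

ord() returns int (Unicode code point)

int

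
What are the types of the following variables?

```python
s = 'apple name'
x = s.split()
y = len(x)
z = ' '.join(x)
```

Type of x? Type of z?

str.split() returns list; str.join() returns str

list, str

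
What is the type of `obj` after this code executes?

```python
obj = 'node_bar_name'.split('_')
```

str.split() returns list

list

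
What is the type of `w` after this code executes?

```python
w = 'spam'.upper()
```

str.upper() returns str

str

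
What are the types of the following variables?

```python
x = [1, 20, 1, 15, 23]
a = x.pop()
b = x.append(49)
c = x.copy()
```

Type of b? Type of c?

list.append() returns None; list.copy() returns list

NoneType, list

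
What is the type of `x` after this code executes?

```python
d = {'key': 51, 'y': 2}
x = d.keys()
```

.keys() returns a dict_keys view object

dict_keys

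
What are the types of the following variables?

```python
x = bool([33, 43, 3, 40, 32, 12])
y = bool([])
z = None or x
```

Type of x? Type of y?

bool() returns bool; bool() returns bool

bool, bool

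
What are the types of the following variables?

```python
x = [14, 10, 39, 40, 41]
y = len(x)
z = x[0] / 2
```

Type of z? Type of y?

int / int returns float; len() returns int

float, int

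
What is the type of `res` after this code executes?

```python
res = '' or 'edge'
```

'or' returns first truthy value ('edge', which is str)

str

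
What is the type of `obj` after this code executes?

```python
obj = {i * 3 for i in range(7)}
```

A set comprehension {expr for x in iterable} produces a set

set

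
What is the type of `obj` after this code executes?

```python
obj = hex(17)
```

hex() returns str representation

str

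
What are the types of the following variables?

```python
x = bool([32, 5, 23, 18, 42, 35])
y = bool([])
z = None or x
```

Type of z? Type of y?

None or <bool> returns the bool; bool() returns bool

bool, bool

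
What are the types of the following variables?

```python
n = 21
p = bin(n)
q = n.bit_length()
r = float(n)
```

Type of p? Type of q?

bin() returns str; int.bit_length() returns int

str, int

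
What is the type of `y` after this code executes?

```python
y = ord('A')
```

ord() returns int (Unicode code point)

int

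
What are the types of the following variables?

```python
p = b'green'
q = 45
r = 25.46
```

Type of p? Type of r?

p is bytes; r is float

bytes, float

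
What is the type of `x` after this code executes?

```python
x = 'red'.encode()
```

str.encode() returns bytes

bytes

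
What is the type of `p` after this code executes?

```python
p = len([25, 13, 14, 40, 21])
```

len() always returns int

int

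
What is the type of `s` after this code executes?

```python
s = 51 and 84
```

'and' returns the last value when all truthy (84, which is int)

int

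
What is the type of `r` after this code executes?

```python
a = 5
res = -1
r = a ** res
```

int ** negative int returns float

float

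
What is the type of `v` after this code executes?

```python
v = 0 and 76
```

'and' returns the first falsy value (0, which is int)

int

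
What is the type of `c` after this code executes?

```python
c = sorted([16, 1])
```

sorted() always returns list

list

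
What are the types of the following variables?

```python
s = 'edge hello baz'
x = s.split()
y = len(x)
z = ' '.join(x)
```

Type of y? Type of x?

len() returns int; str.split() returns list

int, list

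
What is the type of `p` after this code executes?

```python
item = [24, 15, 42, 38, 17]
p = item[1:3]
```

Slicing a list always returns a list

list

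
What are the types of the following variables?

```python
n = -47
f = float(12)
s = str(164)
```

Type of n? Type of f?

n is int; f is float

int, float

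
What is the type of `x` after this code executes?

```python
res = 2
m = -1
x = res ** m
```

int ** negative int returns float

float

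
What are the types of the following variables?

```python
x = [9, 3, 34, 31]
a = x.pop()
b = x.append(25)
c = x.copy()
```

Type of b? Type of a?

list.append() returns None; list.pop() returns the element (int)

NoneType, int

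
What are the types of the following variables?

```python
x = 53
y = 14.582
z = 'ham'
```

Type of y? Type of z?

y is float; z is str

float, str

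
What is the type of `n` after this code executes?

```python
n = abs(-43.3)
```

abs() of float returns float

float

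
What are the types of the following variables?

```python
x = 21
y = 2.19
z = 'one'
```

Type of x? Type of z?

x is int; z is str

int, str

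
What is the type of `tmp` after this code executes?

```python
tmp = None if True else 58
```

Ternary: condition is True, if branch (None) taken → NoneType

NoneType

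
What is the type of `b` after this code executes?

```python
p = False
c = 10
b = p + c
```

bool + int returns int (False is 0, so 0 + 10 = 10)

int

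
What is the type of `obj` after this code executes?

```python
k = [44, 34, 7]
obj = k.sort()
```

list.sort() returns None (sorts in place)

NoneType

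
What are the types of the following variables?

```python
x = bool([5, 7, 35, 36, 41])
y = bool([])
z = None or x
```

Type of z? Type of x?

None or <bool> returns the bool; bool() returns bool

bool, bool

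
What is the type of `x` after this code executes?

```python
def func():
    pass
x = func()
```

A function with no return statement returns None

NoneType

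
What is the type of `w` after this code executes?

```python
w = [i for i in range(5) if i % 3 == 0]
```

A list comprehension [...] produces a list

list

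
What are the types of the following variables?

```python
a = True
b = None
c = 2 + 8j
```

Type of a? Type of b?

a is bool; b is NoneType

bool, NoneType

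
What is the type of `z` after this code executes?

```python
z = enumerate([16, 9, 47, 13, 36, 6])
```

enumerate() returns an enumerate iterator object

enumerate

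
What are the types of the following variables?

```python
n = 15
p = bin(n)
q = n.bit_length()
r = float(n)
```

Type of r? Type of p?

float() returns float; bin() returns str

float, str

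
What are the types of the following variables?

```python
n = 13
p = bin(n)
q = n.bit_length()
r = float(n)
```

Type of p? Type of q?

bin() returns str; int.bit_length() returns int

str, int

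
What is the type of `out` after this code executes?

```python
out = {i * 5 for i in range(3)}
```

A set comprehension {expr for x in iterable} produces a set

set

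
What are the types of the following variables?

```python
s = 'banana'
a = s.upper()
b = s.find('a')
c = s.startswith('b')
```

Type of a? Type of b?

str.upper() returns str; str.find() returns int

str, int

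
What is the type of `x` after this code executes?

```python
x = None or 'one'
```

'or' with None returns the other value ('one', str)

str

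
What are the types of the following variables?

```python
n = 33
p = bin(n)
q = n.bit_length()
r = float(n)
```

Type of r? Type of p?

float() returns float; bin() returns str

float, str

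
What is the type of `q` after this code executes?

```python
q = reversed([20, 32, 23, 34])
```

reversed() on a list returns a list_reverseiterator

list_reverseiterator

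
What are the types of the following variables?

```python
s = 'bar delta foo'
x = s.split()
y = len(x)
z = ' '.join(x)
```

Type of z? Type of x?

str.join() returns str; str.split() returns list

str, list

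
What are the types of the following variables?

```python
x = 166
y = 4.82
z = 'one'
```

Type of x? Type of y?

x is int; y is float

int, float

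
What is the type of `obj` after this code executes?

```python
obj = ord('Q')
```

ord() returns int (Unicode code point)

int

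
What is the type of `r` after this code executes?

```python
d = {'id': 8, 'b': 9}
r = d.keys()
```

.keys() returns a dict_keys view object

dict_keys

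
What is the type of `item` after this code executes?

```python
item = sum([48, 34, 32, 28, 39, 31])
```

sum() of ints returns int

int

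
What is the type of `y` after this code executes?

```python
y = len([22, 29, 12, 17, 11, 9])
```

len() always returns int

int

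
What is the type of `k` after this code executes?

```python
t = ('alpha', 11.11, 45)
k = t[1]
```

Index 1 of tuple is 11.11 which is float

float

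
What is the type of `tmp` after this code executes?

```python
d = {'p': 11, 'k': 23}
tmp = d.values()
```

.values() returns a dict_values view object

dict_values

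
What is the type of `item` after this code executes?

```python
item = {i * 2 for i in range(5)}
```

A set comprehension {expr for x in iterable} produces a set

set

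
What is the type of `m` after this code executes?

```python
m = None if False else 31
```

Ternary: condition is False, else branch (31) taken → int

int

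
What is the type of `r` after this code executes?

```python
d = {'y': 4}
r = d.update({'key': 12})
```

dict.update() returns None

NoneType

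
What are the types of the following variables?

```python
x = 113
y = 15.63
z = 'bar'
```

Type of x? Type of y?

x is int; y is float

int, float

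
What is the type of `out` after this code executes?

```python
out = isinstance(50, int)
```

isinstance() returns bool

bool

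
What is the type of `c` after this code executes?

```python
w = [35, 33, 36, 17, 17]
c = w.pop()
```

list.pop() returns the popped element (int here)

int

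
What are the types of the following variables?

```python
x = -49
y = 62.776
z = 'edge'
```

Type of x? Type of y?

x is int; y is float

int, float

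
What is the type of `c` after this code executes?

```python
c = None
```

None has type NoneType

NoneType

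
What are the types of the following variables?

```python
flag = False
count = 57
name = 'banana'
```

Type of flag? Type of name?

flag is bool; name is str

bool, str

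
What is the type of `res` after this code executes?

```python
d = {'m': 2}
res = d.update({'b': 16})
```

dict.update() returns None

NoneType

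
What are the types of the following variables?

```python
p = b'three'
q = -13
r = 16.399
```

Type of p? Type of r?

p is bytes; r is float

bytes, float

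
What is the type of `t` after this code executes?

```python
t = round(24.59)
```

round() with no ndigits arg returns int

int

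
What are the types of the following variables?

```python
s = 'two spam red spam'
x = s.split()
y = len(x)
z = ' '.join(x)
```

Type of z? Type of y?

str.join() returns str; len() returns int

str, int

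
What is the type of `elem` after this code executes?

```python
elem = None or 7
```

'or' with None returns the other value (7, int)

int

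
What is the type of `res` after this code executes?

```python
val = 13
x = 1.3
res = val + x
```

int + float returns float (13 + 1.3 = 14.3)

float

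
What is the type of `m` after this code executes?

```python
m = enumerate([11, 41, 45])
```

enumerate() returns an enumerate iterator object

enumerate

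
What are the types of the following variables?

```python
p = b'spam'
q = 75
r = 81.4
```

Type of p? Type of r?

p is bytes; r is float

bytes, float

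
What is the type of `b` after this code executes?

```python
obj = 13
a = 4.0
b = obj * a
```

int * float returns float (13 * 4.0 = 52.0)

float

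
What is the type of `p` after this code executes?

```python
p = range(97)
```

range() returns a range object

range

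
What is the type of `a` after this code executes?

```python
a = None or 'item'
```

'or' with None returns the other value ('item', str)

str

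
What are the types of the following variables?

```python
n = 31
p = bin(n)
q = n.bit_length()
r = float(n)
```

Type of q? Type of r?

int.bit_length() returns int; float() returns float

int, float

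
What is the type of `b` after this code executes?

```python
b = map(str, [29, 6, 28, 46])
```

map() returns a map iterator object

map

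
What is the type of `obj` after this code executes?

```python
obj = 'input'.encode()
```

str.encode() returns bytes

bytes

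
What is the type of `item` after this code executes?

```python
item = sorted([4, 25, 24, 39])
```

sorted() always returns list

list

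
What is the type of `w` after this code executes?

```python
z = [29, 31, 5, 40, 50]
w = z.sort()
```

list.sort() returns None (sorts in place)

NoneType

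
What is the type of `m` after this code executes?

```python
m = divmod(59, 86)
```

divmod() returns a tuple (quotient, remainder)

tuple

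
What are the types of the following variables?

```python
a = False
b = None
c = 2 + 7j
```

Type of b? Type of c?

b is NoneType; c is complex

NoneType, complex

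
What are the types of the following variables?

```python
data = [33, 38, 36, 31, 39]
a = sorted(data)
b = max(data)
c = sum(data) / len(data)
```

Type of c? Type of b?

int / int returns float; max of ints returns int

float, int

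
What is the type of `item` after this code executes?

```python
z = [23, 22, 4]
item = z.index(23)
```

list.index() returns int

int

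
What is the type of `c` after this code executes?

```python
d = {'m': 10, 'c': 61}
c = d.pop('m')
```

dict.pop() returns the value (int)

int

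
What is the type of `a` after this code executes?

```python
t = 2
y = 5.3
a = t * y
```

int * float returns float (2 * 5.3 = 10.6)

float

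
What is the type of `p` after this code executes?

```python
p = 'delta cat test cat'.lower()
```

str.lower() returns str

str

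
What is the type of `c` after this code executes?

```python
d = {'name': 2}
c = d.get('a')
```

dict.get() returns None when key 'a' is not found and no default given

NoneType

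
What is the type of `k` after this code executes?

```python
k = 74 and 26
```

'and' returns the last value when all truthy (26, which is int)

int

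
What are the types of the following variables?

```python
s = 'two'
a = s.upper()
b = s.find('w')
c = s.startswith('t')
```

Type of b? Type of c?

str.find() returns int; str.startswith() returns bool

int, bool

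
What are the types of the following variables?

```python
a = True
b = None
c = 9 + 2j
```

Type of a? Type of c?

a is bool; c is complex

bool, complex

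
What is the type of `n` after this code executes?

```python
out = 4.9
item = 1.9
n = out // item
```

float // float returns float (floor division preserves float type)

float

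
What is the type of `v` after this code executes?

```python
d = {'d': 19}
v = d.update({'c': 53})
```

dict.update() returns None

NoneType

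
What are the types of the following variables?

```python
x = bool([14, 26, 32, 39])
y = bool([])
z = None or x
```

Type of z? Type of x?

None or <bool> returns the bool; bool() returns bool

bool, bool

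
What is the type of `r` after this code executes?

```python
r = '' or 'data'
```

'or' returns first truthy value ('data', which is str)

str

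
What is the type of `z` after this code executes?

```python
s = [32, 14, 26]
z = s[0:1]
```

Slicing a list always returns a list

list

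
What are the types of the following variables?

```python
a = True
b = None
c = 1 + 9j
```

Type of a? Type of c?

a is bool; c is complex

bool, complex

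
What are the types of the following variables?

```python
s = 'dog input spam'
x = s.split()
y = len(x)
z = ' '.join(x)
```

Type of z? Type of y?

str.join() returns str; len() returns int

str, int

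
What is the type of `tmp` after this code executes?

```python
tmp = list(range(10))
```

list(range(...)) returns list

list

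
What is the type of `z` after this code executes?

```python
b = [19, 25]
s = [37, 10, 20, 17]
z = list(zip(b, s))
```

list(zip(...)) returns a list of tuples

list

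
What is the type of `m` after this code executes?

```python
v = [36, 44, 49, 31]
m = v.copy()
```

list.copy() returns list

list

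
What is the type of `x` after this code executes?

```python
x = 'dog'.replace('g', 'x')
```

str.replace() returns str

str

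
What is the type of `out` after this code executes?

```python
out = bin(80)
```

bin() returns str representation

str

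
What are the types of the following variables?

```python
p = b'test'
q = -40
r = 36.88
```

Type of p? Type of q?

p is bytes; q is int

bytes, int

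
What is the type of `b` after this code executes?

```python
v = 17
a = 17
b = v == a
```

Equality comparison returns bool

bool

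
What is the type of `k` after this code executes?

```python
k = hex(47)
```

hex() returns str representation

str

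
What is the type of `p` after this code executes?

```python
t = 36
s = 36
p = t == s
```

Equality comparison returns bool

bool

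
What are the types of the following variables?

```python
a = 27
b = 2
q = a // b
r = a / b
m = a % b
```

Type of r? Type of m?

int / int returns float; int % int returns int

float, int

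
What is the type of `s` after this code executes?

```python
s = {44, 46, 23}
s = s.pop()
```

Popping from a set of ints returns int

int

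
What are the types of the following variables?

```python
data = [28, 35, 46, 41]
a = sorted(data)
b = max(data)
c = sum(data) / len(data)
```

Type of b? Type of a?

max of ints returns int; sorted() returns list

int, list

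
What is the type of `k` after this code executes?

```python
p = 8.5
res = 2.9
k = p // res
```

float // float returns float (floor division preserves float type)

float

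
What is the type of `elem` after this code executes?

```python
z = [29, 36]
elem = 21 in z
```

'in' operator returns bool

bool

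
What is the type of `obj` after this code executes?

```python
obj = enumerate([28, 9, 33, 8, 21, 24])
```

enumerate() returns an enumerate iterator object

enumerate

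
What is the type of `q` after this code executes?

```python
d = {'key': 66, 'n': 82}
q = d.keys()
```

.keys() returns a dict_keys view object

dict_keys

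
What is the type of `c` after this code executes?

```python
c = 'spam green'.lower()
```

str.lower() returns str

str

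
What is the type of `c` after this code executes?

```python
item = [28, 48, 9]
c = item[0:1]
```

Slicing a list always returns a list

list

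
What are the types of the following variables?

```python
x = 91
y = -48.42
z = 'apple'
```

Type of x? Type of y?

x is int; y is float

int, float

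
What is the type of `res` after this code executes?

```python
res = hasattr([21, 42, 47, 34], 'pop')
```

hasattr() returns bool

bool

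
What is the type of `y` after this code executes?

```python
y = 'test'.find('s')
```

str.find() returns int (index, or -1)

int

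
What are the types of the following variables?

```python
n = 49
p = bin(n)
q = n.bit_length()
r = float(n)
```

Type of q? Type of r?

int.bit_length() returns int; float() returns float

int, float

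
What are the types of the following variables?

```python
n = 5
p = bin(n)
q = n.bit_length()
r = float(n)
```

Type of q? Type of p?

int.bit_length() returns int; bin() returns str

int, str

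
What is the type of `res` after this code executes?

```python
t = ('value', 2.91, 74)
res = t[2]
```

Index 2 of tuple is 74 which is int

int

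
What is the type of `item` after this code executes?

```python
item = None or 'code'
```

'or' with None returns the other value ('code', str)

str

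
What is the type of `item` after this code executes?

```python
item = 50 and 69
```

'and' returns the last value when all truthy (69, which is int)

int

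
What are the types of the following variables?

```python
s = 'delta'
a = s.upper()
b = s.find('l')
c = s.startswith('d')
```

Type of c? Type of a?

str.startswith() returns bool; str.upper() returns str

bool, str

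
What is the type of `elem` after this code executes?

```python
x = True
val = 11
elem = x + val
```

bool + int returns int (True is 1, so 1 + 11 = 12)

int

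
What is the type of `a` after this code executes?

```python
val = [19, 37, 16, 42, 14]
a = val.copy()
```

list.copy() returns list

list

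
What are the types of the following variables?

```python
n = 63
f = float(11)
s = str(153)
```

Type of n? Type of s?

n is int; s is str

int, str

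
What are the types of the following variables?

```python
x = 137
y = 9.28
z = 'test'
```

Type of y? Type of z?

y is float; z is str

float, str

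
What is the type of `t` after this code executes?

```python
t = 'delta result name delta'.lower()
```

str.lower() returns str

str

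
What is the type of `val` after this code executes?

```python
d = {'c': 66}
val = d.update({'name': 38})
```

dict.update() returns None

NoneType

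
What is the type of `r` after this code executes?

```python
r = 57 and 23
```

'and' returns the last value when all truthy (23, which is int)

int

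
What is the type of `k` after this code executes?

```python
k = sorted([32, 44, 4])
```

sorted() always returns list

list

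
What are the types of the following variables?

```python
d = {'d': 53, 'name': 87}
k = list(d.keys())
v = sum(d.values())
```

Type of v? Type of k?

sum of int values returns int; list(...) returns list

int, list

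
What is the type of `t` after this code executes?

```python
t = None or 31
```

'or' with None returns the other value (31, int)

int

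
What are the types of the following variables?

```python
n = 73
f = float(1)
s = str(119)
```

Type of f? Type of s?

f is float; s is str

float, str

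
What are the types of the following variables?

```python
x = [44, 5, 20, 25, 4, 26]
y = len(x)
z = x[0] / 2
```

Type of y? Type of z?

len() returns int; int / int returns float

int, float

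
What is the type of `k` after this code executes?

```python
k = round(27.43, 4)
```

round() with ndigits arg returns float

float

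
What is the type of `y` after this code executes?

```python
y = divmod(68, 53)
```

divmod() returns a tuple (quotient, remainder)

tuple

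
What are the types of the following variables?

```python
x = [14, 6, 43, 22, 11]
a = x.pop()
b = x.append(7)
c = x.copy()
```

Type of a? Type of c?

list.pop() returns the element (int); list.copy() returns list

int, list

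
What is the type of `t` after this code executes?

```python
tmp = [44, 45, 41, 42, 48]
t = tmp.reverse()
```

list.reverse() returns None

NoneType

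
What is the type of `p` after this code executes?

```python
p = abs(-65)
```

abs() of int returns int

int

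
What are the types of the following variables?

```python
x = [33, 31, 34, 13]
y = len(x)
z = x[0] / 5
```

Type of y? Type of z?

len() returns int; int / int returns float

int, float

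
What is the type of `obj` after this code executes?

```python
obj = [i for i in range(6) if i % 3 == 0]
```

A list comprehension [...] produces a list

list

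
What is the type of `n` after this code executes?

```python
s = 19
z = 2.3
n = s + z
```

int + float returns float (19 + 2.3 = 21.3)

float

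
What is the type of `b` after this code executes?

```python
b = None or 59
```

'or' with None returns the other value (59, int)

int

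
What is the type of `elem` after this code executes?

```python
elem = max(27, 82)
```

max() of ints returns int

int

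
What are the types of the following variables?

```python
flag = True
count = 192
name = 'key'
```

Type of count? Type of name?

count is int; name is str

int, str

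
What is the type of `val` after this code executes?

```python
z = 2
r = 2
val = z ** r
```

int ** positive int returns int (2 ** 2 = 4)

int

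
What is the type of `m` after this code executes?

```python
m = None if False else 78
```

Ternary: condition is False, else branch (78) taken → int

int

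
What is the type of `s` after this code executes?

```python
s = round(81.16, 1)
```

round() with ndigits arg returns float

float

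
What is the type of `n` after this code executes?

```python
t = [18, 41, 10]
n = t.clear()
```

list.clear() returns None

NoneType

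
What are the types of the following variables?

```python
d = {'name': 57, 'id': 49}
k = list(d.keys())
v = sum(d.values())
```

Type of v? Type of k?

sum of int values returns int; list(...) returns list

int, list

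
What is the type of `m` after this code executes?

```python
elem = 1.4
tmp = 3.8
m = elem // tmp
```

float // float returns float (floor division preserves float type)

float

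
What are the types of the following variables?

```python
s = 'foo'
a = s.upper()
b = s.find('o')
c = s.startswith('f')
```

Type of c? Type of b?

str.startswith() returns bool; str.find() returns int

bool, int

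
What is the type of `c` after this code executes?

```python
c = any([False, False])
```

any() returns bool

bool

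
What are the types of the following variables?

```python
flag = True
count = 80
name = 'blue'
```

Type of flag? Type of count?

flag is bool; count is int

bool, int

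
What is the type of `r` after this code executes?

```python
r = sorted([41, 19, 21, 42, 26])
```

sorted() always returns list

list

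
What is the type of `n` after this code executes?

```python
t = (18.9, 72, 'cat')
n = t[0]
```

Index 0 of tuple is 18.9 which is float

float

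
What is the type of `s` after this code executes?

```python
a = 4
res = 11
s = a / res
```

int / int always returns float in Python 3 (4 / 11 = 0.363636)

float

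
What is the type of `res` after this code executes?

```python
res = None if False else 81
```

Ternary: condition is False, else branch (81) taken → int

int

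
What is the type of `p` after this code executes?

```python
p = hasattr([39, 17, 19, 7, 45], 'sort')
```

hasattr() returns bool

bool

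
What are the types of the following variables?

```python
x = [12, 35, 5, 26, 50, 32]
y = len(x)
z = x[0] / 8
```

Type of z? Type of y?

int / int returns float; len() returns int

float, int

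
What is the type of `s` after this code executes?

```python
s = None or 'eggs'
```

'or' with None returns the other value ('eggs', str)

str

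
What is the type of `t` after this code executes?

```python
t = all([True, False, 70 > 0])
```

all() returns bool

bool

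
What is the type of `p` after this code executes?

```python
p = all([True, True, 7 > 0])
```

all() returns bool

bool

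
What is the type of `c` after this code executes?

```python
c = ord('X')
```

ord() returns int (Unicode code point)

int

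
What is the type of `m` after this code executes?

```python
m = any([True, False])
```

any() returns bool

bool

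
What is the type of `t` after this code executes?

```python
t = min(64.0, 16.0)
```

min() of floats returns float

float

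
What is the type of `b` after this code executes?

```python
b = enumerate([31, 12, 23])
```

enumerate() returns an enumerate iterator object

enumerate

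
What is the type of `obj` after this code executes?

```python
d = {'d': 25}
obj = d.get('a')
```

dict.get() returns None when key 'a' is not found and no default given

NoneType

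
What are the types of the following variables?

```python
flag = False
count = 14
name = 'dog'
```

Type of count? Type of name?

count is int; name is str

int, str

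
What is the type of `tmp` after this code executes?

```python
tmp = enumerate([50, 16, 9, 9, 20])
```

enumerate() returns an enumerate iterator object

enumerate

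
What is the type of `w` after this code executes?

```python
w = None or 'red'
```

'or' with None returns the other value ('red', str)

str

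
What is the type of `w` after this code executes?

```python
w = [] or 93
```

'or' returns first truthy value (93, which is int)

int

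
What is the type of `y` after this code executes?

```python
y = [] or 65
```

'or' returns first truthy value (65, which is int)

int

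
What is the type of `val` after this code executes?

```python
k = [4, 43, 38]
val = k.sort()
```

list.sort() returns None (sorts in place)

NoneType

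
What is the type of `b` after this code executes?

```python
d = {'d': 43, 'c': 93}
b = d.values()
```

.values() returns a dict_values view object

dict_values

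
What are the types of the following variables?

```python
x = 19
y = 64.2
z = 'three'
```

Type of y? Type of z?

y is float; z is str

float, str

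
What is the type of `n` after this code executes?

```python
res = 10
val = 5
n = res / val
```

int / int always returns float in Python 3 (10 / 5 = 2)

float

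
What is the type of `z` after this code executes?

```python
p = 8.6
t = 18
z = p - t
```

float - int returns float (8.6 - 18 = -9.4)

float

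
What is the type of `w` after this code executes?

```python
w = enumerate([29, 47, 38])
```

enumerate() returns an enumerate iterator object

enumerate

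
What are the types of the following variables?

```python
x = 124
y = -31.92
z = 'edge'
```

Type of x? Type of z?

x is int; z is str

int, str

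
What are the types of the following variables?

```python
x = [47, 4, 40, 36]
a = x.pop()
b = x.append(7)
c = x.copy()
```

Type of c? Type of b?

list.copy() returns list; list.append() returns None

list, NoneType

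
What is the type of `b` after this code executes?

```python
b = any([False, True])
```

any() returns bool

bool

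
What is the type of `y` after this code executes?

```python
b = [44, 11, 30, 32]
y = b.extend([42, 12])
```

list.extend() returns None

NoneType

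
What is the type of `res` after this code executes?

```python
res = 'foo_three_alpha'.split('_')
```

str.split() returns list

list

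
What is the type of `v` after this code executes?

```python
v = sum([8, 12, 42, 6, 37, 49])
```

sum() of ints returns int

int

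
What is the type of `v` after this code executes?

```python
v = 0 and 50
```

'and' returns the first falsy value (0, which is int)

int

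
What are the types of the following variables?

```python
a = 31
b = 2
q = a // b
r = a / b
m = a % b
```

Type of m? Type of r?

int % int returns int; int / int returns float

int, float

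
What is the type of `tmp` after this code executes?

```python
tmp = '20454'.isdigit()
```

str.isdigit() returns bool

bool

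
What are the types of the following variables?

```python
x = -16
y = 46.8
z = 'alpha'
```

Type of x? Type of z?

x is int; z is str

int, str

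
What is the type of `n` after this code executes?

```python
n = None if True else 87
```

Ternary: condition is True, if branch (None) taken → NoneType

NoneType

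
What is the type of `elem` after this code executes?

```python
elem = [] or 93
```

'or' returns first truthy value (93, which is int)

int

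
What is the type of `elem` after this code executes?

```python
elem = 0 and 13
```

'and' returns the first falsy value (0, which is int)

int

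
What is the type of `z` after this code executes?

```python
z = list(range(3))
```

list(range(...)) returns list

list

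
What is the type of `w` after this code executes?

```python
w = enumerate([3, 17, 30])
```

enumerate() returns an enumerate iterator object

enumerate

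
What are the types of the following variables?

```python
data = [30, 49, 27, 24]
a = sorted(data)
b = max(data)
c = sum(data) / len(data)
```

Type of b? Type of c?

max of ints returns int; int / int returns float

int, float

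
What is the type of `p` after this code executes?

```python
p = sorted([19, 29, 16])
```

sorted() always returns list

list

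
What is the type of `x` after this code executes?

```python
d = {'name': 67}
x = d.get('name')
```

dict.get() returns the value (int) when key is found

int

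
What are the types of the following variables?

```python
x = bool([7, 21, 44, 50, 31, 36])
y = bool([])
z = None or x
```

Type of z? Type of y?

None or <bool> returns the bool; bool() returns bool

bool, bool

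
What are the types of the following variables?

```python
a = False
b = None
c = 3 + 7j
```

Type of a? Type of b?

a is bool; b is NoneType

bool, NoneType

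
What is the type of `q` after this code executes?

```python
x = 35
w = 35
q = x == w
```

Equality comparison returns bool

bool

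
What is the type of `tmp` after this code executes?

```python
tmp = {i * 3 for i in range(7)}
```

A set comprehension {expr for x in iterable} produces a set

set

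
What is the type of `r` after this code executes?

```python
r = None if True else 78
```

Ternary: condition is True, if branch (None) taken → NoneType

NoneType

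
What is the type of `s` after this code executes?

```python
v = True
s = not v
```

'not' always returns bool

bool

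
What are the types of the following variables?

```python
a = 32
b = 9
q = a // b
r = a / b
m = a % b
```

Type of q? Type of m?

int // int returns int; int % int returns int

int, int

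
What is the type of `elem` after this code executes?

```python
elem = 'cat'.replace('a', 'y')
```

str.replace() returns str

str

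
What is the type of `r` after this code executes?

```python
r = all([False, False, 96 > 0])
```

all() returns bool

bool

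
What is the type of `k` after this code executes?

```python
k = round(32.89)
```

round() with no ndigits arg returns int

int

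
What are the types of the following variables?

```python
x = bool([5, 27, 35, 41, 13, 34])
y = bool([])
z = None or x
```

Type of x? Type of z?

bool() returns bool; None or <bool> returns the bool

bool, bool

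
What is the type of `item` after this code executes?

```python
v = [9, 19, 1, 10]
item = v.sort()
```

list.sort() returns None (sorts in place)

NoneType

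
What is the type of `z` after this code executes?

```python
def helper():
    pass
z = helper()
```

A function with no return statement returns None

NoneType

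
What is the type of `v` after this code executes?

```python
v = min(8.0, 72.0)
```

min() of floats returns float

float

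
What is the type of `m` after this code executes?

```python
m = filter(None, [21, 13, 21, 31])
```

filter() returns a filter iterator object

filter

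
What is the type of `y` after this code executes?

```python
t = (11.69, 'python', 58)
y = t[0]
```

Index 0 of tuple is 11.69 which is float

float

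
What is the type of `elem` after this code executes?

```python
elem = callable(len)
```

callable() returns bool

bool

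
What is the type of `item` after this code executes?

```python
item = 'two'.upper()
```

str.upper() returns str

str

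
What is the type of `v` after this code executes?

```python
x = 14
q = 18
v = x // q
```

int // int returns int (14 // 18 = 0)

int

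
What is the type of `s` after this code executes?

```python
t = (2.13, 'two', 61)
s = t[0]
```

Index 0 of tuple is 2.13 which is float

float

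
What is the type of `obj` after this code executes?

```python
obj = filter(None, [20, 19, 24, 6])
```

filter() returns a filter iterator object

filter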